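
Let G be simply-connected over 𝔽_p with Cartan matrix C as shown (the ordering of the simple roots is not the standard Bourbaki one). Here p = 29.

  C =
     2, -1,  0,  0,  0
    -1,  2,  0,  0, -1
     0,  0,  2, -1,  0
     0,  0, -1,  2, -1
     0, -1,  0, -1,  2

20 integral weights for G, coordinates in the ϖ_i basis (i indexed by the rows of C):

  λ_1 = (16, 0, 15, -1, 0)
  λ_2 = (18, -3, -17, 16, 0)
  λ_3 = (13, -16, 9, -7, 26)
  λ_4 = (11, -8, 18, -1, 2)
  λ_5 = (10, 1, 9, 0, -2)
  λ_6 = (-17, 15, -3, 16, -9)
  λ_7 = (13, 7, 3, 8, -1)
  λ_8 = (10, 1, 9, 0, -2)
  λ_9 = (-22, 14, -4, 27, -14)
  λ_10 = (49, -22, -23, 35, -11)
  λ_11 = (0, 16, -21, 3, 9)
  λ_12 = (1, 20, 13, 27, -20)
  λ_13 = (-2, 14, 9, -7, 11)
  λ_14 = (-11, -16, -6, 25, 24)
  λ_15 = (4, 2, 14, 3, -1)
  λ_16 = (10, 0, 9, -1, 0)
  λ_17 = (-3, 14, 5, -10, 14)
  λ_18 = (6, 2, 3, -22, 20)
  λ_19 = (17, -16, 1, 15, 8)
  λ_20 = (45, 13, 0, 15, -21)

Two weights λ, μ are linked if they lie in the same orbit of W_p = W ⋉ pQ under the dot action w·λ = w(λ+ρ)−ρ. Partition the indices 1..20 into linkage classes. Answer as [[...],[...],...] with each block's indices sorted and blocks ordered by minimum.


A_5 Cartan matrix, 5 simple roots permuted; ρ=(1,1,1,1,1).

W_29-reps of the 20 weights in Ā_29 (same 5-coord order as C):

  [1] (11, 1, 10, 0, 1);  [2] (11, 1, 10, 0, 1);  [3] (1, 13, 2, 6, 6);  [4] (5, 3, 15, 4, 0);  [5] (11, 1, 10, 0, 1);  [6] (8, 8, 2, 7, 0);  [7] (8, 8, 2, 7, 0);  [8] (11, 1, 10, 0, 1);  [9] (1, 13, 2, 6, 6);  [10] (5, 3, 15, 4, 0);  [11] (2, 9, 1, 10, 6);  [12] (1, 13, 2, 6, 6);  [13] (1, 13, 2, 6, 6);  [14] (5, 3, 15, 4, 0);  [15] (5, 3, 15, 4, 0);  [16] (11, 1, 10, 0, 1);  [17] (1, 13, 2, 6, 6);  [18] (5, 3, 15, 4, 0);  [19] (2, 9, 1, 10, 6);  [20] (2, 9, 1, 10, 6)

Grouping the 20 weights by Ā_29-representative: 5 linkage classes.

[[1, 2, 5, 8, 16], [3, 9, 12, 13, 17], [4, 10, 14, 15, 18], [6, 7], [11, 19, 20]]


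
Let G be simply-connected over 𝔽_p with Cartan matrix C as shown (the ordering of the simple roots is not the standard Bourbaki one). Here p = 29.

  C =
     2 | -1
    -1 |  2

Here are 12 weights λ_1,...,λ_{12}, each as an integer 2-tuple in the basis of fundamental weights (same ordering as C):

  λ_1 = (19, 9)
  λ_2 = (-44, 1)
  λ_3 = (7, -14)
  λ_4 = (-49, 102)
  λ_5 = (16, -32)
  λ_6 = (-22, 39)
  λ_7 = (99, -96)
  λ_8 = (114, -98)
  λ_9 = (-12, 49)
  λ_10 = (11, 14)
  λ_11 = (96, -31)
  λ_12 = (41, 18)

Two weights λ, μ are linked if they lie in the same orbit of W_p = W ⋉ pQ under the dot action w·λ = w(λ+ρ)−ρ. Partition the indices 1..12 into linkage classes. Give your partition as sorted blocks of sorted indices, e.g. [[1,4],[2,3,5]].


Root system A_2: the 2×2 matrix C matches after relabeling.

Alcove-folded reps (p=29, 12 weights, presented ϖ-order):

  [1] (19, 9) · [2] (12, 15) · [3] (5, 8) · [4] (3, 10) · [5] (12, 15) · [6] (10, 8) · [7] (5, 8) · [8] (18, 10) · [9] (10, 8) · [10] (12, 15) · [11] (19, 9) · [12] (3, 10)

These 12 weights hit 6 W_29-dot-orbits; sizes (2, 3, 2, 2, 2, 1):

[[1, 11], [2, 5, 10], [3, 7], [4, 12], [6, 9], [8]]


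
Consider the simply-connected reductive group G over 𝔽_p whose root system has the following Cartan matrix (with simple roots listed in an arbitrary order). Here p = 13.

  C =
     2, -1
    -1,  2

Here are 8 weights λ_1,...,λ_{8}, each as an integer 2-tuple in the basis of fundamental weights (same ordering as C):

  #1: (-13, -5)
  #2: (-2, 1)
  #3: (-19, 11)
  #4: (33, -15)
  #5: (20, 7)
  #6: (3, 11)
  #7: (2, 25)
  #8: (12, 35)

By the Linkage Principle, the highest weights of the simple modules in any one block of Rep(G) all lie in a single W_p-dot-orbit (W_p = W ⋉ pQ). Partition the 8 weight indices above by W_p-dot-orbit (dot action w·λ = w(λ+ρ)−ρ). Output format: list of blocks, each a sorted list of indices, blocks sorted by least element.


Root system A_2: the 2×2 matrix C matches after relabeling.

Folding the 8 weights λ_j+ρ into Ā_13 (reps in the given 2-coord order):

  1: (1, 9) · 2: (1, 1) · 3: (7, 1) · 4: (7, 1) · 5: (3, 5) · 6: (1, 9) · 7: (10, 3) · 8: (10, 3)

5 distinct reps among the 8 weights ⇒ 5 W_13-linkage classes:

[[1, 6], [2], [3, 4], [5], [7, 8]]


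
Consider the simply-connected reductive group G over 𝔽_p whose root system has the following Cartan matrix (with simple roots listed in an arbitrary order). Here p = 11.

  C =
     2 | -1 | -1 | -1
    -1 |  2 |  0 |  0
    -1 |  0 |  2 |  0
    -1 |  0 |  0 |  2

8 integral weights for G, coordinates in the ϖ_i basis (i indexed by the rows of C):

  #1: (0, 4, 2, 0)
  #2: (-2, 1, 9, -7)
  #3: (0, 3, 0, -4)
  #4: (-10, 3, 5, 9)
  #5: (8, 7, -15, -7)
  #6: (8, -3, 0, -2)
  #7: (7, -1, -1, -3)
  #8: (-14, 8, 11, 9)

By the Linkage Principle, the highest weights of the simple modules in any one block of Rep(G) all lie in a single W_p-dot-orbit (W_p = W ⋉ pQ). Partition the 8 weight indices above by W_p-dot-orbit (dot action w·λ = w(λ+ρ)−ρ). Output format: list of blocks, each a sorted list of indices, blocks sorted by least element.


C ↔ D_4 under row/col permutation; |W(D_4)| = 192.

Ā_11 reps of the 8 weights (D_4, coords as presented):

  λ_1+ρ ↦ (1, 5, 3, 1);  λ_2+ρ ↦ (1, 5, 3, 1);  λ_3+ρ ↦ (1, 2, 1, 1);  λ_4+ρ ↦ (1, 5, 3, 1);  λ_5+ρ ↦ (3, 0, 0, 2);  λ_6+ρ ↦ (1, 2, 1, 1);  λ_7+ρ ↦ (3, 0, 0, 2);  λ_8+ρ ↦ (1, 2, 1, 1)

3 distinct reps among the 8 weights ⇒ 3 W_11-linkage classes:

[[1, 2, 4], [3, 6, 8], [5, 7]]


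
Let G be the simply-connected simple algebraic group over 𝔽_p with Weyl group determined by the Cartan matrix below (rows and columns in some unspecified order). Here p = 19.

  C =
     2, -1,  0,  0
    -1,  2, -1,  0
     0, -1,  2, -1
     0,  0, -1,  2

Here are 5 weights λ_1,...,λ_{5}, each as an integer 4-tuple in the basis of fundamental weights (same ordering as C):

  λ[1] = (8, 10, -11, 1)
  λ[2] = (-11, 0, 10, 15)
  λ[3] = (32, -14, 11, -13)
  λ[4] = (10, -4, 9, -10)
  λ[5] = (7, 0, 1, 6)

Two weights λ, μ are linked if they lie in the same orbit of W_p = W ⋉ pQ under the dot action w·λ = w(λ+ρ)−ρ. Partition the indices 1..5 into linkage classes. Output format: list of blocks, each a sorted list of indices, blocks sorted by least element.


Root system A_4: the 4×4 matrix C matches after relabeling.

W_19-reps of the 5 weights in Ā_19 (same 4-coord order as C):

  [1] (8, 1, 2, 7) · [2] (8, 1, 2, 7) · [3] (5, 1, 0, 12) · [4] (8, 1, 2, 7) · [5] (8, 1, 2, 7)

Linkage partition of the 5 weights (2 classes, p=19):

[[1, 2, 4, 5], [3]]


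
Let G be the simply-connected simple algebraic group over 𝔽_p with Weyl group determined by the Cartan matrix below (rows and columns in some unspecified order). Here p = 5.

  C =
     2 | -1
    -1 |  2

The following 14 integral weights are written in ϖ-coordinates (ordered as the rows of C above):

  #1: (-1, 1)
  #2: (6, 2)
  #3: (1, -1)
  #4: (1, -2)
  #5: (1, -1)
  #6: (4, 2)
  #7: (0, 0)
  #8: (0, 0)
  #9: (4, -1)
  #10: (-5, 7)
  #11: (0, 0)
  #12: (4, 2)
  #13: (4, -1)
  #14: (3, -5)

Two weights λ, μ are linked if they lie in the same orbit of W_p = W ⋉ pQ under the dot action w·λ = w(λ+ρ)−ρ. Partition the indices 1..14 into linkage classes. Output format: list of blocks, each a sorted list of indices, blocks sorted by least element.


Root system A_2: the 2×2 matrix C matches after relabeling.

λ_j+ρ reflected into Ā_5 (⟨·,θ^∨⟩≤5); 2-tuples as given:

  λ_1+ρ ↦ (0, 2);  λ_2+ρ ↦ (0, 2);  λ_3+ρ ↦ (2, 0);  λ_4+ρ ↦ (1, 1);  λ_5+ρ ↦ (2, 0);  λ_6+ρ ↦ (2, 0);  λ_7+ρ ↦ (1, 1);  λ_8+ρ ↦ (1, 1);  λ_9+ρ ↦ (5, 0);  λ_10+ρ ↦ (1, 1);  λ_11+ρ ↦ (1, 1);  λ_12+ρ ↦ (2, 0);  λ_13+ρ ↦ (5, 0);  λ_14+ρ ↦ (0, 4)

Grouping the 14 weights by Ā_5-representative: 5 linkage classes.

[[1, 2], [3, 5, 6, 12], [4, 7, 8, 10, 11], [9, 13], [14]]


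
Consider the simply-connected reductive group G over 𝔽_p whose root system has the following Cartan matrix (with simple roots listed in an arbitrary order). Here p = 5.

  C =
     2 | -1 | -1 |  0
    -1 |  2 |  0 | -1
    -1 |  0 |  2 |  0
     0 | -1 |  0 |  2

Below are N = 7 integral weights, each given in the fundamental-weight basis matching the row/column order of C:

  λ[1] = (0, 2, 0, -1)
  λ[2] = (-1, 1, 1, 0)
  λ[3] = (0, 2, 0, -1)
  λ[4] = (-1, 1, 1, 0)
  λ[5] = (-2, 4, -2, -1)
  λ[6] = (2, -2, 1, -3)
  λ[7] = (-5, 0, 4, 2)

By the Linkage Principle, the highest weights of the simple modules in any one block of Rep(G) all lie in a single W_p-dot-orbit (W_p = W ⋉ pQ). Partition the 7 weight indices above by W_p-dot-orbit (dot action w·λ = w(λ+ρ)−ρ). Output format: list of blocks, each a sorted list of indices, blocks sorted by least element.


A_4 Cartan matrix, 4 simple roots permuted; ρ=(1,1,1,1).

Alcove-folded reps (p=5, 7 weights, presented ϖ-order):

    λ_1 → (1, 3, 1, 0)
    λ_2 → (0, 2, 2, 1)
    λ_3 → (1, 3, 1, 0)
    λ_4 → (0, 2, 2, 1)
    λ_5 → (1, 3, 1, 0)
    λ_6 → (0, 2, 2, 1)
    λ_7 → (1, 3, 1, 0)

These 7 weights hit 2 W_5-dot-orbits; sizes (4, 3):

[[1, 3, 5, 7], [2, 4, 6]]


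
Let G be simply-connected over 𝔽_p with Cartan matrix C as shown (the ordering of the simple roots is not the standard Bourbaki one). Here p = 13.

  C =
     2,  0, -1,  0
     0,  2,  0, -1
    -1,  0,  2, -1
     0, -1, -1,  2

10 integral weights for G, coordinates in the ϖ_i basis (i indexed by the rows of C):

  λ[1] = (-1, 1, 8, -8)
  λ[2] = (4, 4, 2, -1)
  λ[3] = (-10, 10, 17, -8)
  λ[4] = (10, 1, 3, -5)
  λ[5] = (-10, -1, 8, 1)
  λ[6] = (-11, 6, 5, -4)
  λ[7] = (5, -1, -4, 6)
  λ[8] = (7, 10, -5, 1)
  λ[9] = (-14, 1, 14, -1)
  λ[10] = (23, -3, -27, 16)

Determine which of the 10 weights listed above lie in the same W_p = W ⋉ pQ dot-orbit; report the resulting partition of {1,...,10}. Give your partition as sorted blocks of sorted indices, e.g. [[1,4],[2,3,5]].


C ↔ A_4 under row/col permutation; |W(A_4)| = 120.

λ_j+ρ reflected into Ā_13 (⟨·,θ^∨⟩≤13); 4-tuples as given:

    [1] (0, 5, 2, 2)
    [2] (5, 5, 3, 0)
    [3] (0, 5, 2, 2)
    [4] (9, 0, 0, 2)
    [5] (9, 0, 0, 2)
    [6] (3, 0, 3, 4)
    [7] (3, 0, 3, 4)
    [8] (0, 5, 2, 2)
    [9] (9, 0, 0, 2)
    [10] (9, 0, 0, 2)

The 10 indices split into 4 linkage classes (same alcove rep ⇔ same W_13-dot-orbit):

[[1, 3, 8], [2], [4, 5, 9, 10], [6, 7]]


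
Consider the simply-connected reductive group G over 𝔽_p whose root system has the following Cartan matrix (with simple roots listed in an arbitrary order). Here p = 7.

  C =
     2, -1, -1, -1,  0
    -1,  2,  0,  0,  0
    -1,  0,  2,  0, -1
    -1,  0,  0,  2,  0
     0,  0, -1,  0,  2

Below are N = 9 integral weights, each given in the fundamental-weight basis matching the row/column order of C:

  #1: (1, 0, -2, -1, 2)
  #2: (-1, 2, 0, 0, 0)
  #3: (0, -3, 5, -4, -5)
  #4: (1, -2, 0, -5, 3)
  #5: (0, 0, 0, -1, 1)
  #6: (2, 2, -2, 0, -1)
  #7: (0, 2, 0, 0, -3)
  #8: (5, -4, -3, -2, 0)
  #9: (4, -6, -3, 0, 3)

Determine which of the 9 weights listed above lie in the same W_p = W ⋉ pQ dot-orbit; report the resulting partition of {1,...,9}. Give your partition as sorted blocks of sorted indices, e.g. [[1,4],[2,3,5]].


Cartan matrix: type D_5 (|W|=1920); un-permuting the 5 rows.

Alcove-folded reps (p=7, 9 weights, presented ϖ-order):

  λ_1 → (1, 1, 1, 0, 2);  λ_2 → (0, 3, 1, 1, 1);  λ_3 → (1, 1, 1, 0, 2);  λ_4 → (1, 1, 1, 0, 2);  λ_5 → (1, 1, 1, 0, 2);  λ_6 → (0, 3, 1, 1, 1);  λ_7 → (0, 3, 1, 1, 1);  λ_8 → (0, 3, 1, 1, 1);  λ_9 → (0, 3, 1, 1, 1)

These 9 weights hit 2 W_7-dot-orbits; sizes (4, 5):

[[1, 3, 4, 5], [2, 6, 7, 8, 9]]


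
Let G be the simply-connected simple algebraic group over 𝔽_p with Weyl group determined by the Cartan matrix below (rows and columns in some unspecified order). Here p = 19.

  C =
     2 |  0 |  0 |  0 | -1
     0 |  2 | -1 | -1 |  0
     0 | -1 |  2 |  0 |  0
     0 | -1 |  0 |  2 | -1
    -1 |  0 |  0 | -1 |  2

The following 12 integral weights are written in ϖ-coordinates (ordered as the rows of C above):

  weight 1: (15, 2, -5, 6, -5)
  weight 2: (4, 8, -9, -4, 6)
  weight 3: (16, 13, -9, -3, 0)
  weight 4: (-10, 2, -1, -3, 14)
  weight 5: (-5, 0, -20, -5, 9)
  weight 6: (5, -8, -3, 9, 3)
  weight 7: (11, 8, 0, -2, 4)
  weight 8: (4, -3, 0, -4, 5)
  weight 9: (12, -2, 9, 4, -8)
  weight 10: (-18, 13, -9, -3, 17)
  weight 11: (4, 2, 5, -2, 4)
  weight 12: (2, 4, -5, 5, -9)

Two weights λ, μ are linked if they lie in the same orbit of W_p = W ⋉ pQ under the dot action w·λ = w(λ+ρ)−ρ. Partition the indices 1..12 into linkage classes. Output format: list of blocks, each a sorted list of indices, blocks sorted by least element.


Dynkin diagram of C (from the 8 off-diagonal −1 entries): A_5.

Ā_19 reps of the 12 weights (A_5, coords as presented):

  1: (9, 1, 0, 2, 4);  2: (5, 2, 6, 1, 4);  3: (5, 1, 3, 1, 1);  4: (9, 1, 0, 2, 4);  5: (9, 1, 0, 2, 4);  6: (5, 2, 6, 1, 4);  7: (5, 2, 6, 1, 4);  8: (5, 1, 3, 1, 1);  9: (5, 2, 6, 1, 4);  10: (5, 1, 3, 1, 1);  11: (5, 2, 6, 1, 4);  12: (5, 1, 3, 1, 1)

3 distinct reps among the 12 weights ⇒ 3 W_19-linkage classes:

[[1, 4, 5], [2, 6, 7, 9, 11], [3, 8, 10, 12]]


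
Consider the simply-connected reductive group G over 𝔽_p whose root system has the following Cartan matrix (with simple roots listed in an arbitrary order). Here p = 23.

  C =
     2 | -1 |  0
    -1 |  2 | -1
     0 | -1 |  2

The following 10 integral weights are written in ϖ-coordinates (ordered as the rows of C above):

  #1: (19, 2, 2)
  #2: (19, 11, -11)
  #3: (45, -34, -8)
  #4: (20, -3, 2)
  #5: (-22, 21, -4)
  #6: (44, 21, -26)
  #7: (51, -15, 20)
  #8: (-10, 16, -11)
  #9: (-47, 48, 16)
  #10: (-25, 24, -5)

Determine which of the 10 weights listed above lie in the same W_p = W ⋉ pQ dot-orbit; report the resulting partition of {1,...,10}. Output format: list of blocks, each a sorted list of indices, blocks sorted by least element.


Dynkin diagram of C (from the 4 off-diagonal −1 entries): A_3.

Each λ_j+ρ reduced to Ā_23; 3-tuples below use C's row order:

    1: (17, 3, 0)
    2: (11, 2, 1)
    3: (7, 10, 0)
    4: (19, 2, 1)
    5: (19, 2, 1)
    6: (19, 2, 1)
    7: (7, 2, 8)
    8: (7, 2, 8)
    9: (17, 3, 0)
    10: (19, 2, 1)

Linkage partition of the 10 weights (5 classes, p=23):

[[1, 9], [2], [3], [4, 5, 6, 10], [7, 8]]


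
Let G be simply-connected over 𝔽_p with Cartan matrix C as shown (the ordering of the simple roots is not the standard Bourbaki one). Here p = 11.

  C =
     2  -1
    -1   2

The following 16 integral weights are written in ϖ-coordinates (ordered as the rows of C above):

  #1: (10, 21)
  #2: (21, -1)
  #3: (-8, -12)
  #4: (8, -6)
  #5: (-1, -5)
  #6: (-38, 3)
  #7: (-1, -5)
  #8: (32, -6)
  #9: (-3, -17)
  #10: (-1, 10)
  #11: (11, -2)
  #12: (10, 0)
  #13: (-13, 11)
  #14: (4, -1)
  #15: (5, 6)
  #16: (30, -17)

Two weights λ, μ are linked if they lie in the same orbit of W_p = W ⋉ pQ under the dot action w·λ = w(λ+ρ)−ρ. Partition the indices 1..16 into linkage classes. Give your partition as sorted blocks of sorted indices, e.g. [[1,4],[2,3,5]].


Root system A_2: the 2×2 matrix C matches after relabeling.

λ_j+ρ reflected into Ā_11 (⟨·,θ^∨⟩≤11); 2-tuples as given:

  [1] (0, 11)
  [2] (0, 11)
  [3] (4, 0)
  [4] (4, 5)
  [5] (4, 0)
  [6] (4, 0)
  [7] (4, 0)
  [8] (5, 0)
  [9] (4, 5)
  [10] (0, 11)
  [11] (10, 0)
  [12] (10, 0)
  [13] (10, 1)
  [14] (5, 0)
  [15] (4, 5)
  [16] (4, 5)

Grouping the 16 weights by Ā_11-representative: 6 linkage classes.

[[1, 2, 10], [3, 5, 6, 7], [4, 9, 15, 16], [8, 14], [11, 12], [13]]


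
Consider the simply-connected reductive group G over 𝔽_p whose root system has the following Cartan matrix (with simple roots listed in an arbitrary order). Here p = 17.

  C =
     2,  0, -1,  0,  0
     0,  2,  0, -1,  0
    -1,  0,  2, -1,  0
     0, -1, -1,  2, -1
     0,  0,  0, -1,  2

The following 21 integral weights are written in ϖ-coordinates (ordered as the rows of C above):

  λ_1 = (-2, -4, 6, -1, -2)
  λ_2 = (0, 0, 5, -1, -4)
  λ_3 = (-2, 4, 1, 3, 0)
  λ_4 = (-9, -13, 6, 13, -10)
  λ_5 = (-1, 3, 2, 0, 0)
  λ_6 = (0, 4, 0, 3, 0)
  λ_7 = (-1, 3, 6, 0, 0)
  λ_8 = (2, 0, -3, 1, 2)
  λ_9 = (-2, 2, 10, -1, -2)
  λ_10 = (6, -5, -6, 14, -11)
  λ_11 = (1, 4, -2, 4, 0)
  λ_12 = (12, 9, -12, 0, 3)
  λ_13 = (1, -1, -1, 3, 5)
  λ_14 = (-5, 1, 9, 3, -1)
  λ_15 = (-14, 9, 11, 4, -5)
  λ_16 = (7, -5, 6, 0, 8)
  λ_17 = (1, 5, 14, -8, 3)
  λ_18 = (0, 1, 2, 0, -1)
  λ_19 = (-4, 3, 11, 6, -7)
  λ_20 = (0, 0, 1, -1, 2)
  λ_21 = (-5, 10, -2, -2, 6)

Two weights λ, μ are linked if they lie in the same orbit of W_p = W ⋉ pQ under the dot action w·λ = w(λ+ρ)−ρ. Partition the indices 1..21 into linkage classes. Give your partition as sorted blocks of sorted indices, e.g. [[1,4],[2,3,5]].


Dynkin diagram of C (from the 8 off-diagonal −1 entries): D_5.

Alcove-folded reps (p=17, 21 weights, presented ϖ-order):

  λ_1+ρ ↦ (1, 1, 2, 0, 3) · λ_2+ρ ↦ (1, 2, 3, 1, 0) · λ_3+ρ ↦ (1, 5, 1, 4, 1) · λ_4+ρ ↦ (0, 4, 3, 1, 1) · λ_5+ρ ↦ (0, 4, 3, 1, 1) · λ_6+ρ ↦ (1, 5, 1, 4, 1) · λ_7+ρ ↦ (0, 4, 3, 1, 1) · λ_8+ρ ↦ (1, 1, 2, 0, 3) · λ_9+ρ ↦ (1, 2, 3, 1, 0) · λ_10+ρ ↦ (2, 0, 0, 4, 6) · λ_11+ρ ↦ (1, 5, 1, 4, 1) · λ_12+ρ ↦ (2, 0, 0, 4, 6) · λ_13+ρ ↦ (2, 0, 0, 4, 6) · λ_14+ρ ↦ (1, 2, 3, 1, 0) · λ_15+ρ ↦ (2, 0, 0, 4, 6) · λ_16+ρ ↦ (0, 4, 3, 1, 1) · λ_17+ρ ↦ (1, 1, 2, 0, 3) · λ_18+ρ ↦ (1, 2, 3, 1, 0) · λ_19+ρ ↦ (1, 2, 3, 1, 0) · λ_20+ρ ↦ (1, 1, 2, 0, 3) · λ_21+ρ ↦ (1, 5, 1, 4, 1)

Linkage partition of the 21 weights (5 classes, p=17):

[[1, 8, 17, 20], [2, 9, 14, 18, 19], [3, 6, 11, 21], [4, 5, 7, 16], [10, 12, 13, 15]]


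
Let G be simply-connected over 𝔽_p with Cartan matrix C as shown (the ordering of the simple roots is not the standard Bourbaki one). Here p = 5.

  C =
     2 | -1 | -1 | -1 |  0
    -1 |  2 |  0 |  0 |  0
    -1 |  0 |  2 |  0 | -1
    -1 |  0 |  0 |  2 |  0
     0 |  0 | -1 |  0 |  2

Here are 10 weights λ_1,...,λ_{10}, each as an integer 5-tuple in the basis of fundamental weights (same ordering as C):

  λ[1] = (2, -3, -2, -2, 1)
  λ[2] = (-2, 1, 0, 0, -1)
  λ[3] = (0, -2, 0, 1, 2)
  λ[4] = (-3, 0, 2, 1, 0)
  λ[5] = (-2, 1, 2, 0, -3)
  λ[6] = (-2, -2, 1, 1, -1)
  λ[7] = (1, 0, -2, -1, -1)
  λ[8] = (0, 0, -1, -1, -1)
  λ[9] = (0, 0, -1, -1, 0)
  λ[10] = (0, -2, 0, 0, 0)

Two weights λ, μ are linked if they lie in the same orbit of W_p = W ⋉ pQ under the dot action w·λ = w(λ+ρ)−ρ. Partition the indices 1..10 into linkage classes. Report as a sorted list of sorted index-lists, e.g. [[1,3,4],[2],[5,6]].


D_5 Cartan matrix, 5 simple roots permuted; ρ=(1,1,1,1,1).

Folding the 10 weights λ_j+ρ into Ā_5 (reps in the given 5-coord order):

  1: (1, 1, 0, 0, 1)
  2: (1, 1, 0, 0, 0)
  3: (1, 1, 0, 0, 1)
  4: (1, 1, 0, 0, 1)
  5: (1, 1, 0, 0, 2)
  6: (1, 1, 0, 0, 0)
  7: (1, 1, 0, 0, 1)
  8: (1, 1, 0, 0, 0)
  9: (1, 1, 0, 0, 1)
  10: (0, 1, 1, 1, 1)

Linkage partition of the 10 weights (4 classes, p=5):

[[1, 3, 4, 7, 9], [2, 6, 8], [5], [10]]


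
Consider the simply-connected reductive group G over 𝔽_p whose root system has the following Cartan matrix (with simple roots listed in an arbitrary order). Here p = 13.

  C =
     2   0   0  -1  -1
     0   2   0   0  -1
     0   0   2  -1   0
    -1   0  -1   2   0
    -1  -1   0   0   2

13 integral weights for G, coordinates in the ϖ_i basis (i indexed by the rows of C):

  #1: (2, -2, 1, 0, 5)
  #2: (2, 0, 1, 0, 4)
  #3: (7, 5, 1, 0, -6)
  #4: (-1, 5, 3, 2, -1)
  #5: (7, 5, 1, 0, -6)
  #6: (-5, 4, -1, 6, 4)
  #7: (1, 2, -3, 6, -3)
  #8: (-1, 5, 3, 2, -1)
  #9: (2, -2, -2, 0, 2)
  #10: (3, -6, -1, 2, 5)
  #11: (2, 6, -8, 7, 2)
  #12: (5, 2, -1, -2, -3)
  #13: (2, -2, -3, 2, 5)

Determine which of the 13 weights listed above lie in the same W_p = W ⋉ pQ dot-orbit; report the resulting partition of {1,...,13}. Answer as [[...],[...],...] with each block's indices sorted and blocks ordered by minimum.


Dynkin diagram of C (from the 8 off-diagonal −1 entries): A_5.

W_13-reps of the 13 weights in Ā_13 (same 5-coord order as C):

  [1] (3, 1, 2, 1, 5);  [2] (3, 1, 2, 1, 5);  [3] (3, 1, 2, 1, 5);  [4] (0, 6, 4, 3, 0);  [5] (3, 1, 2, 1, 5);  [6] (4, 5, 0, 3, 1);  [7] (0, 1, 2, 5, 2);  [8] (0, 6, 4, 3, 0);  [9] (3, 1, 1, 0, 2);  [10] (4, 5, 0, 3, 1);  [11] (3, 1, 1, 0, 2);  [12] (3, 1, 1, 0, 2);  [13] (3, 1, 2, 1, 5)

The 13 indices split into 5 linkage classes (same alcove rep ⇔ same W_13-dot-orbit):

[[1, 2, 3, 5, 13], [4, 8], [6, 10], [7], [9, 11, 12]]


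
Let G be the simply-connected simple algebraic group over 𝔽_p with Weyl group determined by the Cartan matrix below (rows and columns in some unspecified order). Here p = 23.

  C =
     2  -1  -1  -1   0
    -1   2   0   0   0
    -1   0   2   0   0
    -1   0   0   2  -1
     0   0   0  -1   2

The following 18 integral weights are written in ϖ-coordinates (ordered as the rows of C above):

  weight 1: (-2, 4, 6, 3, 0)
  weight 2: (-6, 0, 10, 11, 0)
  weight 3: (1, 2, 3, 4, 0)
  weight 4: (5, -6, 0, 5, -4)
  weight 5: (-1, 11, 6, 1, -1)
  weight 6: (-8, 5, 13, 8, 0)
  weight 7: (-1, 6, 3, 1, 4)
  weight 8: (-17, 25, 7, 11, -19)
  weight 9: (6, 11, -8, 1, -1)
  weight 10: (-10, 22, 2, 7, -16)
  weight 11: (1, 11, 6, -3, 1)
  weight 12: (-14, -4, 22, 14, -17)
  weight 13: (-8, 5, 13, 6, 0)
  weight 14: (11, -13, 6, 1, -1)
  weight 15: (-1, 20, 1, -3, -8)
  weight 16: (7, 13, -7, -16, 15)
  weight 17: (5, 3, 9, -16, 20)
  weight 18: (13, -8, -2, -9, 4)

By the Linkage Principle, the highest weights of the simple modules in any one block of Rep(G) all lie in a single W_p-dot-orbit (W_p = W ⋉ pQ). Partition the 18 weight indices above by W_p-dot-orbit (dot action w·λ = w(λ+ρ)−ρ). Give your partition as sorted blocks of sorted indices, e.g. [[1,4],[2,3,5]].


Cartan matrix: type D_5 (|W|=1920); un-permuting the 5 rows.

λ_j+ρ reflected into Ā_23 (⟨·,θ^∨⟩≤23); 5-tuples as given:

  λ_1 → (1, 4, 6, 3, 1) · λ_2 → (1, 4, 6, 3, 1) · λ_3 → (2, 3, 4, 5, 1) · λ_4 → (1, 5, 1, 3, 3) · λ_5 → (0, 12, 7, 2, 0) · λ_6 → (6, 1, 7, 0, 1) · λ_7 → (0, 7, 4, 2, 5) · λ_8 → (1, 4, 6, 3, 1) · λ_9 → (0, 12, 7, 2, 0) · λ_10 → (6, 1, 7, 0, 1) · λ_11 → (0, 12, 7, 2, 0) · λ_12 → (6, 1, 7, 0, 1) · λ_13 → (6, 1, 7, 0, 1) · λ_14 → (0, 12, 7, 2, 0) · λ_15 → (0, 12, 7, 2, 0) · λ_16 → (6, 1, 7, 0, 1) · λ_17 → (1, 5, 1, 3, 3) · λ_18 → (1, 5, 1, 3, 3)

6 distinct reps among the 18 weights ⇒ 6 W_23-linkage classes:

[[1, 2, 8], [3], [4, 17, 18], [5, 9, 11, 14, 15], [6, 10, 12, 13, 16], [7]]


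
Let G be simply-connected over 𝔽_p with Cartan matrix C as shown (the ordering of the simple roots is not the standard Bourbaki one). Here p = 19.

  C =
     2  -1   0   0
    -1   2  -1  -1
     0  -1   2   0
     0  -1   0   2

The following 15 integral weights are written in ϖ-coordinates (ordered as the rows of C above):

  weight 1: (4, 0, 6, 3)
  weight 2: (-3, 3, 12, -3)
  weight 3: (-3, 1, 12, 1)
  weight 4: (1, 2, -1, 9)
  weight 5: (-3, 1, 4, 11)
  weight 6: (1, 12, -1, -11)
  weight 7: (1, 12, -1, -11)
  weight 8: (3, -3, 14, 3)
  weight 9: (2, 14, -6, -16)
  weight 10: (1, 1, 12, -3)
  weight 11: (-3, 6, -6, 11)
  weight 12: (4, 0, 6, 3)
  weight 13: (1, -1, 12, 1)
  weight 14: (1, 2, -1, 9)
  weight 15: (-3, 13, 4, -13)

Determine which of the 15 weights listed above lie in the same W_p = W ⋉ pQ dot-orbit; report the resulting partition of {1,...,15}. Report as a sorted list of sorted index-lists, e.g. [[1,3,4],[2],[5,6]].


Root system D_4: the 4×4 matrix C matches after relabeling.

Each λ_j+ρ reduced to Ā_19; 4-tuples below use C's row order:

    λ_1 → (5, 1, 7, 4)
    λ_2 → (2, 0, 13, 2)
    λ_3 → (2, 0, 13, 2)
    λ_4 → (2, 3, 0, 10)
    λ_5 → (2, 0, 5, 12)
    λ_6 → (2, 3, 0, 10)
    λ_7 → (2, 3, 0, 10)
    λ_8 → (2, 0, 13, 2)
    λ_9 → (2, 3, 0, 10)
    λ_10 → (2, 0, 13, 2)
    λ_11 → (2, 0, 5, 12)
    λ_12 → (5, 1, 7, 4)
    λ_13 → (2, 0, 13, 2)
    λ_14 → (2, 3, 0, 10)
    λ_15 → (2, 0, 5, 12)

Grouping the 15 weights by Ā_19-representative: 4 linkage classes.

[[1, 12], [2, 3, 8, 10, 13], [4, 6, 7, 9, 14], [5, 11, 15]]


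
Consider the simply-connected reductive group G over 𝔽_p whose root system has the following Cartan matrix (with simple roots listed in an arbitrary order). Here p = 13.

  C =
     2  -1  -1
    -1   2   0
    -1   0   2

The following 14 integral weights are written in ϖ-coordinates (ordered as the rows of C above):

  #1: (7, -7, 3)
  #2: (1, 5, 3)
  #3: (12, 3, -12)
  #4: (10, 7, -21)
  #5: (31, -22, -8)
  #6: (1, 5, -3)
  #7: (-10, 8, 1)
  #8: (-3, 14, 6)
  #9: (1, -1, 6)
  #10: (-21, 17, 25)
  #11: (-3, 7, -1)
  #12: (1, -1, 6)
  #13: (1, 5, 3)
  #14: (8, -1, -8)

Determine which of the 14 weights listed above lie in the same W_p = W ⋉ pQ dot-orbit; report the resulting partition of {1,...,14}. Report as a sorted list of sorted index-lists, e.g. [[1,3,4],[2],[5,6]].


Type A_3, rank 3, |W|=24; reorder rows/cols to standard.

Folding the 14 weights λ_j+ρ into Ā_13 (reps in the given 3-coord order):

  1: (2, 6, 4) · 2: (2, 6, 4) · 3: (2, 0, 7) · 4: (2, 6, 4) · 5: (2, 6, 4) · 6: (0, 6, 2) · 7: (2, 0, 7) · 8: (0, 6, 2) · 9: (2, 0, 7) · 10: (0, 6, 2) · 11: (0, 6, 2) · 12: (2, 0, 7) · 13: (2, 6, 4) · 14: (2, 0, 7)

3 distinct reps among the 14 weights ⇒ 3 W_13-linkage classes:

[[1, 2, 4, 5, 13], [3, 7, 9, 12, 14], [6, 8, 10, 11]]


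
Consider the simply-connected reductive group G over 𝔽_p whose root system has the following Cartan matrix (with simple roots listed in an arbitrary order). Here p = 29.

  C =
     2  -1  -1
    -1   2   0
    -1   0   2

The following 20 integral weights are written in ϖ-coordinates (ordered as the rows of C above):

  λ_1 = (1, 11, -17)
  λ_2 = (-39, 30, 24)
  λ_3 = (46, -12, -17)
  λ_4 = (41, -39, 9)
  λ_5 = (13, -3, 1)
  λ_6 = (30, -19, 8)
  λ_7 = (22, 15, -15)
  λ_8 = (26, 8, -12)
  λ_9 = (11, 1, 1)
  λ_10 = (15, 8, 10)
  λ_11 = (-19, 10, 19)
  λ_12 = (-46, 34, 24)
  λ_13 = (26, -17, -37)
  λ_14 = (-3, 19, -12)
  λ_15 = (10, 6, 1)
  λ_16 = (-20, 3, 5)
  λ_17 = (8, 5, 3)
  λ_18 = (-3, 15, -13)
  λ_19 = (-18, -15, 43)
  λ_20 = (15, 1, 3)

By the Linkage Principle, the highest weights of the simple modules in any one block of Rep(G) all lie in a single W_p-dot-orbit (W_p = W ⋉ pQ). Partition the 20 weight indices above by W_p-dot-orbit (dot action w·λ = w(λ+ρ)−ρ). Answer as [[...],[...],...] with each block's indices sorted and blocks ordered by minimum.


Dynkin diagram of C (from the 4 off-diagonal −1 entries): A_3.

W_29-reps of the 20 weights in Ā_29 (same 3-coord order as C):

  1: (12, 2, 2);  2: (16, 2, 4);  3: (11, 7, 2);  4: (9, 6, 4);  5: (12, 2, 2);  6: (11, 7, 2);  7: (9, 6, 4);  8: (16, 2, 4);  9: (12, 2, 2);  10: (16, 2, 4);  11: (11, 7, 2);  12: (9, 6, 4);  13: (16, 2, 4);  14: (11, 7, 2);  15: (11, 7, 2);  16: (9, 6, 4);  17: (9, 6, 4);  18: (12, 2, 2);  19: (12, 2, 2);  20: (16, 2, 4)

These 20 weights hit 4 W_29-dot-orbits; sizes (5, 5, 5, 5):

[[1, 5, 9, 18, 19], [2, 8, 10, 13, 20], [3, 6, 11, 14, 15], [4, 7, 12, 16, 17]]


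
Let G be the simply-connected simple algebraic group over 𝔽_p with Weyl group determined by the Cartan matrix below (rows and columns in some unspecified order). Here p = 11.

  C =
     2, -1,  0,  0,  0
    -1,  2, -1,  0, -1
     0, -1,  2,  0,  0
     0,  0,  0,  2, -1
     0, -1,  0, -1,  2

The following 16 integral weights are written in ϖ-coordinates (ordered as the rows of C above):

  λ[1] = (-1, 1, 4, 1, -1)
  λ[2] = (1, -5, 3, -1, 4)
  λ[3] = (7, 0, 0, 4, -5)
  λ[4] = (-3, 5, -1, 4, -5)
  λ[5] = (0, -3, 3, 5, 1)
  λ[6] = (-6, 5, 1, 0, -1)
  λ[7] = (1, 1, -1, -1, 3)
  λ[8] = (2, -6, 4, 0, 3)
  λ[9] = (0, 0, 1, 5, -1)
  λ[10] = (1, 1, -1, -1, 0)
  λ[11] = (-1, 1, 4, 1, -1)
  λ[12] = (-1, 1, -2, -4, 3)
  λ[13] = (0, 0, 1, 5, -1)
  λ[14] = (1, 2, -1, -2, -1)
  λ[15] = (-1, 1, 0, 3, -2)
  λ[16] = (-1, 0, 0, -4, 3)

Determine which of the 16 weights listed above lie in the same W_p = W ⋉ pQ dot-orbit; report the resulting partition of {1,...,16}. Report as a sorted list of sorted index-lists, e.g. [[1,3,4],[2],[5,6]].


D_5 Cartan matrix, 5 simple roots permuted; ρ=(1,1,1,1,1).

Each λ_j+ρ reduced to Ā_11; 5-tuples below use C's row order:

    [1] (0, 2, 5, 2, 0)
    [2] (2, 2, 0, 0, 1)
    [3] (5, 1, 2, 1, 0)
    [4] (2, 0, 0, 1, 4)
    [5] (1, 1, 2, 6, 0)
    [6] (5, 1, 2, 1, 0)
    [7] (2, 2, 0, 0, 1)
    [8] (2, 2, 0, 0, 1)
    [9] (1, 1, 2, 6, 0)
    [10] (2, 2, 0, 0, 1)
    [11] (0, 2, 5, 2, 0)
    [12] (0, 1, 1, 3, 1)
    [13] (1, 1, 2, 6, 0)
    [14] (2, 2, 0, 0, 1)
    [15] (0, 1, 1, 3, 1)
    [16] (0, 1, 1, 3, 1)

Grouping the 16 weights by Ā_11-representative: 6 linkage classes.

[[1, 11], [2, 7, 8, 10, 14], [3, 6], [4], [5, 9, 13], [12, 15, 16]]


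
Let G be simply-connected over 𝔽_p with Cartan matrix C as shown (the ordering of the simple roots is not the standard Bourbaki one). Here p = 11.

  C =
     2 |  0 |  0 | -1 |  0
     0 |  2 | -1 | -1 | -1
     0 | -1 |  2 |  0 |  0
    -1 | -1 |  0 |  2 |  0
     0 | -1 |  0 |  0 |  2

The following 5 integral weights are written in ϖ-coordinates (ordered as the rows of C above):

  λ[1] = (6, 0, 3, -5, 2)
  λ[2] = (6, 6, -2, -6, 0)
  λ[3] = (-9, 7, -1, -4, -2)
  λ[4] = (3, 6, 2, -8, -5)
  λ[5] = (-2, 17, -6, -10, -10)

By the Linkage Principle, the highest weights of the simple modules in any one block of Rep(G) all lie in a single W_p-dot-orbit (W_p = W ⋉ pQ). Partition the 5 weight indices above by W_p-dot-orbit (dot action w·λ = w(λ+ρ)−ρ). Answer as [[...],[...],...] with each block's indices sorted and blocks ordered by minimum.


Cartan matrix: type D_5 (|W|=1920); un-permuting the 5 rows.

Folding the 5 weights λ_j+ρ into Ā_11 (reps in the given 5-coord order):

  [1] (3, 3, 1, 0, 0) · [2] (2, 1, 1, 0, 1) · [3] (3, 3, 1, 0, 0) · [4] (3, 3, 1, 0, 0) · [5] (2, 1, 1, 0, 1)

Linkage partition of the 5 weights (2 classes, p=11):

[[1, 3, 4], [2, 5]]


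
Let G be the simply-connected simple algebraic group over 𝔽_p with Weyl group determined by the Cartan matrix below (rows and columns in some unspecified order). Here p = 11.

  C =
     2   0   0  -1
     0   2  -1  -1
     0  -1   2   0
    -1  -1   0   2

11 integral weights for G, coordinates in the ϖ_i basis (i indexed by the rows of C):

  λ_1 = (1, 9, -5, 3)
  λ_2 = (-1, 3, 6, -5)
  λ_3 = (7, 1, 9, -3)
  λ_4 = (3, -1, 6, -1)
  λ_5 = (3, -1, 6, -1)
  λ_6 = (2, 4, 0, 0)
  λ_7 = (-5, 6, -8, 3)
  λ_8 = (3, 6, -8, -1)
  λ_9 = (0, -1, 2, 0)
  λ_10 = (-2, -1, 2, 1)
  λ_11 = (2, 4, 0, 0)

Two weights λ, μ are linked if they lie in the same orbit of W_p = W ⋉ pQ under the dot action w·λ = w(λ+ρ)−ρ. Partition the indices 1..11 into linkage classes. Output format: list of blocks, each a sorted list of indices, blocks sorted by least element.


Dynkin diagram of C (from the 6 off-diagonal −1 entries): A_4.

Each λ_j+ρ reduced to Ā_11; 4-tuples below use C's row order:

  1: (3, 5, 1, 1)
  2: (4, 0, 7, 0)
  3: (1, 0, 3, 1)
  4: (4, 0, 7, 0)
  5: (4, 0, 7, 0)
  6: (3, 5, 1, 1)
  7: (4, 0, 7, 0)
  8: (4, 0, 7, 0)
  9: (1, 0, 3, 1)
  10: (1, 0, 3, 1)
  11: (3, 5, 1, 1)

Partition of {1..11} into 3 W_11-dot-orbits:

[[1, 6, 11], [2, 4, 5, 7, 8], [3, 9, 10]]


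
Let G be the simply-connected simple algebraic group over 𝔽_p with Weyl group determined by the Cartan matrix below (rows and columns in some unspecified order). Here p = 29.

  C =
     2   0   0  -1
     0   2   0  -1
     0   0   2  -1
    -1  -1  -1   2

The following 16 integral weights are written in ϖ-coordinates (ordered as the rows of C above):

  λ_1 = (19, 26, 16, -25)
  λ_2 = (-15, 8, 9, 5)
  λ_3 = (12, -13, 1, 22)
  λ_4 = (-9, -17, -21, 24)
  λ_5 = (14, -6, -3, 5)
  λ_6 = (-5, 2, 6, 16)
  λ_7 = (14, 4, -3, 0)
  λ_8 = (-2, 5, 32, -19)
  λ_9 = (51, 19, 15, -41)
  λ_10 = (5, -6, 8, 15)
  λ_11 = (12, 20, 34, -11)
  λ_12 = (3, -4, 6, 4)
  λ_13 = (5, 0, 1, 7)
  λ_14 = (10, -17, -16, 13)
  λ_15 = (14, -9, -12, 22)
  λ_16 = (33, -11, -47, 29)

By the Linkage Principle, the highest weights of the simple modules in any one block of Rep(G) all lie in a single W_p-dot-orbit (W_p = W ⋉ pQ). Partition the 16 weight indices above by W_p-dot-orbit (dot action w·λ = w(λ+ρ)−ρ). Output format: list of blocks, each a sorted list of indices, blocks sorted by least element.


Root system D_4: the 4×4 matrix C matches after relabeling.

Folding the 16 weights λ_j+ρ into Ā_29 (reps in the given 4-coord order):

  λ_1 → (4, 3, 7, 2);  λ_2 → (6, 1, 2, 8);  λ_3 → (4, 3, 7, 2);  λ_4 → (11, 3, 1, 5);  λ_5 → (14, 4, 1, 1);  λ_6 → (4, 3, 7, 2);  λ_7 → (14, 4, 1, 1);  λ_8 → (6, 1, 2, 8);  λ_9 → (11, 3, 1, 5);  λ_10 → (4, 3, 7, 2);  λ_11 → (11, 3, 1, 5);  λ_12 → (4, 3, 7, 2);  λ_13 → (6, 1, 2, 8);  λ_14 → (6, 1, 2, 8);  λ_15 → (6, 1, 2, 8);  λ_16 → (11, 3, 1, 5)

Linkage partition of the 16 weights (4 classes, p=29):

[[1, 3, 6, 10, 12], [2, 8, 13, 14, 15], [4, 9, 11, 16], [5, 7]]


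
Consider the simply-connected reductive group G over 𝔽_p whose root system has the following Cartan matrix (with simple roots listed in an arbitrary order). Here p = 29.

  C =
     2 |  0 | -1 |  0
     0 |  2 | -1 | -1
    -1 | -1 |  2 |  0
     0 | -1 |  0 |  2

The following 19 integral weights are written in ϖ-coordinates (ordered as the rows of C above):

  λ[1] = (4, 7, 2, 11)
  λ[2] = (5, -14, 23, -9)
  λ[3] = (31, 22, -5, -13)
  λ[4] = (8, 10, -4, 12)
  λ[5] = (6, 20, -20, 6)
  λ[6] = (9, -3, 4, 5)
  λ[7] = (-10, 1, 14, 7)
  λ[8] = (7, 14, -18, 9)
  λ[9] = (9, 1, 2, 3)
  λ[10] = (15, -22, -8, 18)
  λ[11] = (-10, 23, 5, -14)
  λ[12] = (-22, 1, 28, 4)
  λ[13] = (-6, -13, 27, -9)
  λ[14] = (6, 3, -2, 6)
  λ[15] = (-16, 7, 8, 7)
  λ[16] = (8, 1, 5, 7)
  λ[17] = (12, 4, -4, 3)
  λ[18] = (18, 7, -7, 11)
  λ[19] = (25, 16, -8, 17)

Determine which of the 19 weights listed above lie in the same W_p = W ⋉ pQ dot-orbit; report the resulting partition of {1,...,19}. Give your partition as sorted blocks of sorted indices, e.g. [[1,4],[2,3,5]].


Type A_4, rank 4, |W|=120; reorder rows/cols to standard.

W_29-reps of the 19 weights in Ā_29 (same 4-coord order as C):

  λ_1+ρ ↦ (5, 8, 3, 12);  λ_2+ρ ↦ (5, 8, 3, 12);  λ_3+ρ ↦ (6, 3, 1, 7);  λ_4+ρ ↦ (5, 8, 3, 12);  λ_5+ρ ↦ (12, 2, 7, 7);  λ_6+ρ ↦ (10, 2, 3, 4);  λ_7+ρ ↦ (9, 2, 6, 8);  λ_8+ρ ↦ (9, 2, 6, 8);  λ_9+ρ ↦ (10, 2, 3, 4);  λ_10+ρ ↦ (12, 2, 7, 7);  λ_11+ρ ↦ (5, 8, 3, 12);  λ_12+ρ ↦ (14, 0, 8, 2);  λ_13+ρ ↦ (5, 8, 3, 12);  λ_14+ρ ↦ (6, 3, 1, 7);  λ_15+ρ ↦ (9, 2, 6, 8);  λ_16+ρ ↦ (9, 2, 6, 8);  λ_17+ρ ↦ (10, 2, 3, 4);  λ_18+ρ ↦ (9, 2, 6, 8);  λ_19+ρ ↦ (6, 3, 1, 7)

6 distinct reps among the 19 weights ⇒ 6 W_29-linkage classes:

[[1, 2, 4, 11, 13], [3, 14, 19], [5, 10], [6, 9, 17], [7, 8, 15, 16, 18], [12]]


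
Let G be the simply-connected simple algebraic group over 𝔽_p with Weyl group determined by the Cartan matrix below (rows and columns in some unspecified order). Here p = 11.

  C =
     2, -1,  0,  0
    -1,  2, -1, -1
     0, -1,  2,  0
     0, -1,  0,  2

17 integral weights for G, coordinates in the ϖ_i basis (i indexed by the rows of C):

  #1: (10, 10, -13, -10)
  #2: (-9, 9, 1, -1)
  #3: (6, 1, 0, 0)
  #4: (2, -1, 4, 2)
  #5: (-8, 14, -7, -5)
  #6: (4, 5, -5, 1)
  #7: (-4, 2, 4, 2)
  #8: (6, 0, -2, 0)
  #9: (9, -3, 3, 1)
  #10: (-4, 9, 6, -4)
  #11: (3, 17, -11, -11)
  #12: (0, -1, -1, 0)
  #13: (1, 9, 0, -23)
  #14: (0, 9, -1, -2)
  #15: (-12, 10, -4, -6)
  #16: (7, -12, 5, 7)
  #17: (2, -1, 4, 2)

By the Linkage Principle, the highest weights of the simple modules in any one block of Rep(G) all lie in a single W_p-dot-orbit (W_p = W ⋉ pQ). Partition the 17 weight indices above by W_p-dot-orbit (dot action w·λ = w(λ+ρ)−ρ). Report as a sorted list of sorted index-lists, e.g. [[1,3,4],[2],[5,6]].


Dynkin diagram of C (from the 6 off-diagonal −1 entries): D_4.

Each λ_j+ρ reduced to Ā_11; 4-tuples below use C's row order:

    [1] (1, 0, 0, 1)
    [2] (7, 0, 1, 1)
    [3] (7, 0, 1, 1)
    [4] (3, 0, 5, 3)
    [5] (3, 2, 2, 0)
    [6] (3, 2, 2, 0)
    [7] (3, 0, 5, 3)
    [8] (7, 0, 1, 1)
    [9] (7, 0, 1, 1)
    [10] (3, 0, 1, 3)
    [11] (7, 0, 1, 1)
    [12] (1, 0, 0, 1)
    [13] (1, 0, 0, 1)
    [14] (1, 0, 0, 1)
    [15] (3, 0, 5, 3)
    [16] (3, 0, 5, 3)
    [17] (3, 0, 5, 3)

Linkage partition of the 17 weights (5 classes, p=11):

[[1, 12, 13, 14], [2, 3, 8, 9, 11], [4, 7, 15, 16, 17], [5, 6], [10]]


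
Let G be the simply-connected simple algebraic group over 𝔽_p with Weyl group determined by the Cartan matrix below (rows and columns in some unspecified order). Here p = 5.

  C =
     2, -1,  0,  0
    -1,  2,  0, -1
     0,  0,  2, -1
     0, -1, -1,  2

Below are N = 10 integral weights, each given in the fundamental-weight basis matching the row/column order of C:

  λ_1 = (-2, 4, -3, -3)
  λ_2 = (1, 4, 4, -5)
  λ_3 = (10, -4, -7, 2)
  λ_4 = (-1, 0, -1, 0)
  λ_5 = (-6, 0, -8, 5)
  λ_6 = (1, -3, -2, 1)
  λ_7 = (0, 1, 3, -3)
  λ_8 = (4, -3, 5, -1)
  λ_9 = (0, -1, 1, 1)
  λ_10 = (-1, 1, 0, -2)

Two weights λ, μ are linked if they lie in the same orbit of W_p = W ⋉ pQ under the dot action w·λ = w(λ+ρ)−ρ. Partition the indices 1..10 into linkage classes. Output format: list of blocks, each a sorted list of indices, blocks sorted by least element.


Cartan matrix: type A_4 (|W|=120); un-permuting the 4 rows.

Alcove-folded reps (p=5, 10 weights, presented ϖ-order):

    1: (1, 0, 2, 2)
    2: (1, 0, 2, 2)
    3: (1, 0, 2, 2)
    4: (0, 1, 0, 1)
    5: (1, 1, 0, 3)
    6: (0, 1, 0, 1)
    7: (1, 0, 2, 2)
    8: (0, 1, 0, 1)
    9: (1, 0, 2, 2)
    10: (0, 1, 0, 1)

Grouping the 10 weights by Ā_5-representative: 3 linkage classes.

[[1, 2, 3, 7, 9], [4, 6, 8, 10], [5]]


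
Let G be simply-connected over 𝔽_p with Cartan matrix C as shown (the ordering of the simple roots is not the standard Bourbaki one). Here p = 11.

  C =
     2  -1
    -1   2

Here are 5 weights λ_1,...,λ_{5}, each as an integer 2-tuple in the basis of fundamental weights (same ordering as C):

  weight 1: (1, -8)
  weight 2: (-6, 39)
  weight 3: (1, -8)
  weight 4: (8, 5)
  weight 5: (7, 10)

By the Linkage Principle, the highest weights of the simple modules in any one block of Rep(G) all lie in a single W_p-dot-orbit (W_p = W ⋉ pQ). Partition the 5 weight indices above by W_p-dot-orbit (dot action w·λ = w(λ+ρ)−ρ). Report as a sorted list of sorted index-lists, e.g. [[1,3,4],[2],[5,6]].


A_2 Cartan matrix, 2 simple roots permuted; ρ=(1,1).

W_11-reps of the 5 weights in Ā_11 (same 2-coord order as C):

  λ_1+ρ ↦ (5, 2) · λ_2+ρ ↦ (5, 2) · λ_3+ρ ↦ (5, 2) · λ_4+ρ ↦ (5, 2) · λ_5+ρ ↦ (0, 3)

These 5 weights hit 2 W_11-dot-orbits; sizes (4, 1):

[[1, 2, 3, 4], [5]]


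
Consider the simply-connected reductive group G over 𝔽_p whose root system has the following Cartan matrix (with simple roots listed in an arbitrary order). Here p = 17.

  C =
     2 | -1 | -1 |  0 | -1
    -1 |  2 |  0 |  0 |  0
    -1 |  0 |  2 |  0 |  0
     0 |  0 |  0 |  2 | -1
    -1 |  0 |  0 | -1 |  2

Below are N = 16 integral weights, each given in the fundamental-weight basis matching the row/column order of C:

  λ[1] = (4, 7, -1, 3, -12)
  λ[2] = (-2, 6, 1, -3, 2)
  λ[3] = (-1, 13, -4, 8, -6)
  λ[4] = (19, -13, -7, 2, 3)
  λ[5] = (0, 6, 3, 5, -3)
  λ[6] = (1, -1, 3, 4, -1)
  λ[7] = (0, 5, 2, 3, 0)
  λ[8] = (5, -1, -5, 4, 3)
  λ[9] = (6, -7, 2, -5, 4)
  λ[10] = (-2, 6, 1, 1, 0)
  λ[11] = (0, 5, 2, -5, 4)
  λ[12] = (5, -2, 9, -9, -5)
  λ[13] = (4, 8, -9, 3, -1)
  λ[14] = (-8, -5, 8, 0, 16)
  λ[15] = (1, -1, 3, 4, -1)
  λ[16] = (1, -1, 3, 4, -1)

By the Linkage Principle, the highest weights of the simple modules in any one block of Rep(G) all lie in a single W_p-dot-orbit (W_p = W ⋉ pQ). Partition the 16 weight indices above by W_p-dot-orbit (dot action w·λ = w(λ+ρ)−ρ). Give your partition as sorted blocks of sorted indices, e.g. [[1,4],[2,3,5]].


Type D_5, rank 5, |W|=1920; reorder rows/cols to standard.

λ_j+ρ reflected into Ā_17 (⟨·,θ^∨⟩≤17); 5-tuples as given:

  λ_1+ρ ↦ (2, 0, 4, 5, 0) · λ_2+ρ ↦ (1, 6, 1, 2, 0) · λ_3+ρ ↦ (0, 6, 5, 1, 2) · λ_4+ρ ↦ (1, 1, 3, 2, 3) · λ_5+ρ ↦ (1, 6, 3, 4, 1) · λ_6+ρ ↦ (2, 0, 4, 5, 0) · λ_7+ρ ↦ (1, 6, 3, 4, 1) · λ_8+ρ ↦ (2, 0, 4, 5, 0) · λ_9+ρ ↦ (1, 6, 3, 4, 1) · λ_10+ρ ↦ (1, 6, 1, 2, 0) · λ_11+ρ ↦ (1, 6, 3, 4, 1) · λ_12+ρ ↦ (1, 6, 3, 4, 1) · λ_13+ρ ↦ (0, 6, 5, 1, 2) · λ_14+ρ ↦ (1, 6, 1, 2, 0) · λ_15+ρ ↦ (2, 0, 4, 5, 0) · λ_16+ρ ↦ (2, 0, 4, 5, 0)

Grouping the 16 weights by Ā_17-representative: 5 linkage classes.

[[1, 6, 8, 15, 16], [2, 10, 14], [3, 13], [4], [5, 7, 9, 11, 12]]
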